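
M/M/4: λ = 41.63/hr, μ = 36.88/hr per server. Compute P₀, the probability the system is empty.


a = λ/μ = 41.63/36.88 = 1.1288; ρ = a/c = 0.2822
Σ_{k=0}^{3} a^k/k! (terms k=0..3) = 1.00000 + 1.12880 + 0.63709 + 0.23972 = 3.00560
Tail: a^4/(4!(1−ρ)) = 1.62354/(24·0.7178) = 0.09424
P₀ = 1/(3.00560 + 0.09424) = 1/3.09984 = 0.322597

Final: 0.322597


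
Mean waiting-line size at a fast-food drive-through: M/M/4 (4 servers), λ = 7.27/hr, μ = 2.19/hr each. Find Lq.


a = λ/μ = 3.3196; ρ = a/4 = 0.8299
P₀ = 0.021894
Lq = P₀·a^c·ρ / (c!·(1−ρ)²) = 0.021894·121.43984·0.8299/(24·0.02893)
= 3.17785

Final: 3.17785


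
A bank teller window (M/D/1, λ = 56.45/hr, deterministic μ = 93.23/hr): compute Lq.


ρ = 56.45/93.23 = 0.6055
M/D/1: Lq = ρ²/(2(1−ρ)) = 0.3666/(2·0.3945) = 0.46465

Final: 0.46465


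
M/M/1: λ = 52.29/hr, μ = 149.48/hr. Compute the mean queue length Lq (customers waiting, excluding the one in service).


ρ = 52.29/149.48 = 0.3498
Lq = ρ²/(1−ρ) = 0.1224/0.6502 = 0.1882

Final: 0.1882


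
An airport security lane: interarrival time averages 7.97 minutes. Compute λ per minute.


λ = 1/(interarrival time) in consistent units.
1 minute = 1 min, so λ = 1/7.97 = 0.1255 per minute

Final: 0.1255 /min


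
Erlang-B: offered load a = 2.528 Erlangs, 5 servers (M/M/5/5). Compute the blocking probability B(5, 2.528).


B(c,a) = (a^c/c!) / Σ_{k=0}^{c} a^k/k!
a^5/5! = 0.860407
Σ terms (k=0..5): 1.00000 + 2.52800 + 3.19539 + 2.69265 + 1.70176 + 0.86041 = 11.978205
B = 0.860407/11.978205 = 0.071831

Final: 0.071831


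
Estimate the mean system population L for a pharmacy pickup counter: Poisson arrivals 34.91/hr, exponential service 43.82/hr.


ρ = λ/μ = 34.91/43.82 = 0.7967
L = ρ/(1−ρ) = 0.7967/(1 − 0.7967) = 0.7967/0.2033 = 3.9181

Final: 3.9181


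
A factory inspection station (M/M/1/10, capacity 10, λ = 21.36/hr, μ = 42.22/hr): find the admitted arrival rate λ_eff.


ρ = 0.5059; P_K = (1−ρ)ρ^10/(1−ρ^11) = 0.0005431
λ_eff = λ(1 − P_K) = 21.36·(1 − 0.0005431) = 21.36·0.999457 = 21.3484 /hr

Final: 21.3484 /hr


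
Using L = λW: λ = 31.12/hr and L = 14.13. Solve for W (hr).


W = L/λ = 14.13/31.12 = 0.4540 hr

Final: 0.4540 hr


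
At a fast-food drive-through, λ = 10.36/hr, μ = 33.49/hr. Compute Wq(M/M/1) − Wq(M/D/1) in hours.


ρ = 10.36/33.49 = 0.3093
Wq(M/M/1) = ρ/(μ−λ) = 0.3093/23.13 = 0.01337 hr
Wq(M/D/1) = ρ/(2(μ−λ)) = 0.006687 hr
Savings = 0.01337 − 0.006687 = 0.006687 hr

Final: 0.006687 hr


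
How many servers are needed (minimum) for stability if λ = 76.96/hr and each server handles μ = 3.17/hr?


Stability requires cμ > λ ⇔ c > λ/μ.
λ/μ = 76.96/3.17 = 24.2776
Minimum integer c = ⌊24.2776⌋ + 1 = 25
Check: 25·3.17 = 79.25 > 76.96, while 24·3.17 = 76.08 ≤ 76.96

Final: 25 servers


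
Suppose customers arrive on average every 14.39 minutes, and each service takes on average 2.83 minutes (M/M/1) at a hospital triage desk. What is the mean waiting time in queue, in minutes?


λ = 60/14.39 = 4.1696 /hr
μ = 60/2.83 = 21.2014 /hr
ρ = λ/μ = 4.1696/21.2014 = 0.1967
Wq = ρ/(μ−λ) = 0.1967/(21.2014−4.1696) = 0.01155 hr
In minutes: 0.01155·60 = 0.6928 min

Final: 0.6928 min


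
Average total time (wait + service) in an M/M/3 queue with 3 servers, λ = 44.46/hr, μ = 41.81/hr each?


a = 1.0634; ρ = 0.3545; P₀ = 0.340226
Lq = P₀·a^c·ρ/(c!(1−ρ)²) = 0.05800
Wq = Lq/λ = 0.05800/44.46 = 0.001304 hr
W = Wq + 1/μ = 0.001304 + 0.02392 = 0.02522 hr

Final: 0.02522 hr


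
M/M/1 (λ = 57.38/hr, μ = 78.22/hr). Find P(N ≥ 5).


ρ = 57.38/78.22 = 0.7336
P(N ≥ n) = ρ^n = 0.7336^5 = 0.212429

Final: 0.212429


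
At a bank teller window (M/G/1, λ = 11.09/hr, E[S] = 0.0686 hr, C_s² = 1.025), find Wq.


ρ = λ·E[S] = 11.09·0.0686 = 0.7608
E[S²] = E[S]²(1+C_s²) = 0.0686²·(1+1.025) = 0.009530
Wq = λ·E[S²]/(2(1−ρ)) = 11.09·0.009530/(2·0.2392) = 0.22089 hr

Final: 0.22089 hr


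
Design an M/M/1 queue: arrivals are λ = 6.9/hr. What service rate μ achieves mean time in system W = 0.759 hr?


W = 1/(μ−λ) ⇒ μ − λ = 1/W = 1/0.759 = 1.3175
μ = λ + 1/W = 6.9 + 1.3175 = 8.2175 per hr

Final: 8.2175 /hr


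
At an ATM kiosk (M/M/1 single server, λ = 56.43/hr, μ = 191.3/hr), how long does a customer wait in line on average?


ρ = 56.43/191.3 = 0.2950
Wq = ρ/(μ−λ) = 0.2950/(191.3 − 56.43) = 0.2950/134.87 = 0.002187 hr

Final: 0.002187 hr


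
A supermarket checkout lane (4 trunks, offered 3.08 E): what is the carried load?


B(4,3.08) = 0.214972 (Erlang-B)
Carried load = a(1 − B) = 3.08·(1 − 0.214972) = 3.08·0.785028 = 2.4179 E

Final: 2.4179 Erlangs


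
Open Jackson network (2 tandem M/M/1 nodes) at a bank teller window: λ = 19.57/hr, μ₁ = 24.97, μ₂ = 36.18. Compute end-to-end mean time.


Each node sees arrival rate λ = 19.57/hr (tandem ⇒ throughput preserved).
W₁ = 1/(μ₁−λ) = 1/(24.97−19.57) = 0.18519 hr
W₂ = 1/(μ₂−λ) = 1/(36.18−19.57) = 0.06020 hr
W_total = W₁ + W₂ = 0.18519 + 0.06020 = 0.24539 hr

Final: 0.24539 hr


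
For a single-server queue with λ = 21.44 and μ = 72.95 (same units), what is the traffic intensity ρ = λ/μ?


ρ = λ/μ = 21.44/72.95 = 0.2939

Final: 0.2939


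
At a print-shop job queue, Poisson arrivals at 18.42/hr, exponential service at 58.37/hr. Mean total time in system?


W = 1/(μ−λ) = 1/(58.37 − 18.42) = 1/39.95 = 0.02503 hr

Final: 0.02503 hr


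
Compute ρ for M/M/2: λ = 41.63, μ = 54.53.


ρ = λ/(cμ) = 41.63/(2·54.53) = 41.63/109.06 = 0.3817

Final: 0.3817


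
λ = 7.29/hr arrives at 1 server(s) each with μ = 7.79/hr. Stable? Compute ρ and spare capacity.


Total capacity cμ = 1·7.79 = 7.79/hr
ρ = λ/(cμ) = 7.29/7.79 = 0.9358
Stable ⇔ ρ < 1: YES
Spare capacity = cμ − λ = 7.79 − 7.29 = 0.50/hr

Final: ρ = 0.9358; stable; margin = 0.50/hr


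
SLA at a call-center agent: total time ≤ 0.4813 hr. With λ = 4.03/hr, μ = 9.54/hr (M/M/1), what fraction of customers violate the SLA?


W ~ Exponential(μ−λ) for M/M/1.
μ − λ = 9.54 − 4.03 = 5.5100
P(W > t) = e^{−(μ−λ)t} = e^{−2.6520} = 0.070513

Final: 0.070513


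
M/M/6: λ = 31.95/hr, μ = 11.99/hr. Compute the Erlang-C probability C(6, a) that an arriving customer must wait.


a = λ/μ = 2.6647; ρ = a/6 = 0.4441
P₀ = 0.069043 (from M/M/c formula)
C(c,a) = [a^c/(c!(1−ρ))]·P₀ = [358.02230/(720·0.5559)]·0.069043
= 0.89453·0.069043 = 0.061761

Final: 0.061761


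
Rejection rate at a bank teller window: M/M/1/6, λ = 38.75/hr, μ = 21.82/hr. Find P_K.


ρ = λ/μ = 38.75/21.82 = 1.7759
P_K = (1−ρ)ρ^K/(1−ρ^(K+1)) = (-0.7759·31.369079)/(1 − 55.708148)
= -24.339070/-54.708148 = 0.444889

Final: 0.444889


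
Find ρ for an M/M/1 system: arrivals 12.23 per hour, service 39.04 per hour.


ρ = λ/μ = 12.23/39.04 = 0.3133

Final: 0.3133


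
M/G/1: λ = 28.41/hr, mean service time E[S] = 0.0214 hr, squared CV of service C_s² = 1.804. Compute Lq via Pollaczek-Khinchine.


ρ = λ·E[S] = 28.41·0.0214 = 0.6080
Lq = ρ²(1+C_s²)/(2(1−ρ)) = 0.3696·(1+1.804)/(2·0.3920)
= 0.3696·2.8040/0.7841 = 1.32191

Final: 1.32191


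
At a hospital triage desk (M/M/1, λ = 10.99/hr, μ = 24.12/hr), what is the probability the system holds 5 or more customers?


ρ = 10.99/24.12 = 0.4556
P(N ≥ n) = ρ^n = 0.4556^5 = 0.019638

Final: 0.019638


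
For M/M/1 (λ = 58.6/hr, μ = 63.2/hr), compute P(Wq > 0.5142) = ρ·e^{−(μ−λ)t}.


ρ = 58.6/63.2 = 0.9272
P(Wq > t) = ρ·e^{−(μ−λ)t} = 0.9272·e^{−2.3653}
= 0.9272·0.093919 = 0.087083

Final: 0.087083


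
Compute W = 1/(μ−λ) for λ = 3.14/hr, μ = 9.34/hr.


W = 1/(μ−λ) = 1/(9.34 − 3.14) = 1/6.20 = 0.1613 hr

Final: 0.1613 hr


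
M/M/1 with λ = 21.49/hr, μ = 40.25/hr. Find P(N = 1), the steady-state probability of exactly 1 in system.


ρ = 21.49/40.25 = 0.5339
P_n = (1−ρ)·ρ^n = (1 − 0.5339)·0.5339^1 = 0.4661·0.533913 = 0.248850

Final: 0.248850


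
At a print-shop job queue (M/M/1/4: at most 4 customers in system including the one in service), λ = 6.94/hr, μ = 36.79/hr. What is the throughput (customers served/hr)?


ρ = 0.1886; P_K = (1−ρ)ρ^4/(1−ρ^5) = 0.001028
λ_eff = λ(1 − P_K) = 6.94·(1 − 0.001028) = 6.94·0.998972 = 6.9329 /hr

Final: 6.9329 /hr


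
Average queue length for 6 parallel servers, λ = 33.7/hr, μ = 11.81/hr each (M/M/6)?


a = λ/μ = 2.8535; ρ = a/6 = 0.4756
P₀ = 0.056928
Lq = P₀·a^c·ρ / (c!·(1−ρ)²) = 0.056928·539.85859·0.4756/(720·0.27501)
= 0.07382

Final: 0.07382


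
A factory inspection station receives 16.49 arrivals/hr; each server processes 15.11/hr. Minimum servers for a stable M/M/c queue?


Stability requires cμ > λ ⇔ c > λ/μ.
λ/μ = 16.49/15.11 = 1.0913
Minimum integer c = ⌊1.0913⌋ + 1 = 2
Check: 2·15.11 = 30.22 > 16.49, while 1·15.11 = 15.11 ≤ 16.49

Final: 2 servers


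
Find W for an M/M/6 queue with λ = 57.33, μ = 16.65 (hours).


a = 3.4432; ρ = 0.5739; P₀ = 0.030772
Lq = P₀·a^c·ρ/(c!(1−ρ)²) = 0.22510
Wq = Lq/λ = 0.22510/57.33 = 0.003926 hr
W = Wq + 1/μ = 0.003926 + 0.06006 = 0.06399 hr

Final: 0.06399 hr


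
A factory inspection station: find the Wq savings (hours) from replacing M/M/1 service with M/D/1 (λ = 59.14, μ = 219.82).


ρ = 59.14/219.82 = 0.2690
Wq(M/M/1) = ρ/(μ−λ) = 0.2690/160.68 = 0.001674 hr
Wq(M/D/1) = ρ/(2(μ−λ)) = 0.0008372 hr
Savings = 0.001674 − 0.0008372 = 0.0008372 hr

Final: 0.0008372 hr


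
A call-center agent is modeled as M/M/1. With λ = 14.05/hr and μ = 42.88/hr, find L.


ρ = λ/μ = 14.05/42.88 = 0.3277
L = ρ/(1−ρ) = 0.3277/(1 − 0.3277) = 0.3277/0.6723 = 0.4873

Final: 0.4873


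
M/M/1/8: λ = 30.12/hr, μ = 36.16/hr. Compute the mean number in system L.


ρ = 30.12/36.16 = 0.8330
L = ρ[1 − (K+1)ρ^K + Kρ^(K+1)] / [(1−ρ)(1−ρ^(K+1))]
Numerator: 0.8330·(1 − 9·0.231746 + 8·0.193036) = 0.381977
Denominator: (0.1670)·(0.806964) = 0.134792
L = 0.381977/0.134792 = 2.8338

Final: 2.8338


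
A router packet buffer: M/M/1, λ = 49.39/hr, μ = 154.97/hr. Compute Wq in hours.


ρ = 49.39/154.97 = 0.3187
Wq = ρ/(μ−λ) = 0.3187/(154.97 − 49.39) = 0.3187/105.58 = 0.003019 hr

Final: 0.003019 hr


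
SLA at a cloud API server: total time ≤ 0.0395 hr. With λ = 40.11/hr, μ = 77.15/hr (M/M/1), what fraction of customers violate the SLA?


W ~ Exponential(μ−λ) for M/M/1.
μ − λ = 77.15 − 40.11 = 37.0400
P(W > t) = e^{−(μ−λ)t} = e^{−1.4631} = 0.231522

Final: 0.231522


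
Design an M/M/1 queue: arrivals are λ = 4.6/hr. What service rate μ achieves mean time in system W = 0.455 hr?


W = 1/(μ−λ) ⇒ μ − λ = 1/W = 1/0.455 = 2.1978
μ = λ + 1/W = 4.6 + 2.1978 = 6.7978 per hr

Final: 6.7978 /hr


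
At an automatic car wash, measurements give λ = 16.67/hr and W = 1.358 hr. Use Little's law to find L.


L = λW = 16.67·1.358 = 22.6379

Final: 22.6379


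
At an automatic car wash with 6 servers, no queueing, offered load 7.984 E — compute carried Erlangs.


B(6,7.984) = 0.388879 (Erlang-B)
Carried load = a(1 − B) = 7.984·(1 − 0.388879) = 7.984·0.611121 = 4.8792 E

Final: 4.8792 Erlangs


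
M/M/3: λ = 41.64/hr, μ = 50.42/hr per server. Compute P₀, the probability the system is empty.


a = λ/μ = 41.64/50.42 = 0.8259; ρ = a/c = 0.2753
Σ_{k=0}^{2} a^k/k! (terms k=0..2) = 1.00000 + 0.82586 + 0.34102 = 2.16689
Tail: a^3/(3!(1−ρ)) = 0.56328/(6·0.7247) = 0.12954
P₀ = 1/(2.16689 + 0.12954) = 1/2.29643 = 0.435459

Final: 0.435459


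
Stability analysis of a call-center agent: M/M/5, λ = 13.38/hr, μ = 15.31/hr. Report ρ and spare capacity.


Total capacity cμ = 5·15.31 = 76.55/hr
ρ = λ/(cμ) = 13.38/76.55 = 0.1748
Stable ⇔ ρ < 1: YES
Spare capacity = cμ − λ = 76.55 − 13.38 = 63.17/hr

Final: ρ = 0.1748; stable; margin = 63.17/hr


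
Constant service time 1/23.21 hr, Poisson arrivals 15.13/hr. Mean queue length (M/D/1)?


ρ = 15.13/23.21 = 0.6519
M/D/1: Lq = ρ²/(2(1−ρ)) = 0.4249/(2·0.3481) = 0.61033

Final: 0.61033


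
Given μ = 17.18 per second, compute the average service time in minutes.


Mean service time = 1/μ = 1/17.18 second = 0.05821 second
In minutes: 0.05821 × 0.0166667 = 0.0009701 min

Final: 0.0009701 min


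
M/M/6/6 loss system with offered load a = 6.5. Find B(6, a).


B(c,a) = (a^c/c!) / Σ_{k=0}^{c} a^k/k!
a^6/6! = 104.748459
Σ terms (k=0..6): 1.00000 + 6.50000 + 21.12500 + 45.77083 + 74.37760 + 96.69089 + 104.74846 = 350.212782
B = 104.748459/350.212782 = 0.299099

Final: 0.299099


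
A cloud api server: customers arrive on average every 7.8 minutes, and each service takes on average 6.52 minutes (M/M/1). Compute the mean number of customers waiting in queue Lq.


λ = 60/7.8 = 7.6923 /hr
μ = 60/6.52 = 9.2025 /hr
ρ = λ/μ = 7.6923/9.2025 = 0.8359
Lq = ρ²/(1−ρ) = 0.6987/0.1641 = 4.2579

Final: 4.2579


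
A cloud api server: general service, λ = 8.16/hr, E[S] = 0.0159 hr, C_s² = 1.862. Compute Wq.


ρ = λ·E[S] = 8.16·0.0159 = 0.1297
E[S²] = E[S]²(1+C_s²) = 0.0159²·(1+1.862) = 0.0007235
Wq = λ·E[S²]/(2(1−ρ)) = 8.16·0.0007235/(2·0.8703) = 0.003392 hr

Final: 0.003392 hr


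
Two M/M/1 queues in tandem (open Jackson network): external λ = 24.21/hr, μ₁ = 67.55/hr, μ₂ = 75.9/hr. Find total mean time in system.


Each node sees arrival rate λ = 24.21/hr (tandem ⇒ throughput preserved).
W₁ = 1/(μ₁−λ) = 1/(67.55−24.21) = 0.02307 hr
W₂ = 1/(μ₂−λ) = 1/(75.9−24.21) = 0.01935 hr
W_total = W₁ + W₂ = 0.02307 + 0.01935 = 0.04242 hr

Final: 0.04242 hr


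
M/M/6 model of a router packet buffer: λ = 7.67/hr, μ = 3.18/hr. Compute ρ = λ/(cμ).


ρ = λ/(cμ) = 7.67/(6·3.18) = 7.67/19.08 = 0.4020

Final: 0.4020


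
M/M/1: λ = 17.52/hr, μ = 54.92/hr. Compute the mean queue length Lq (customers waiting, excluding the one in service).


ρ = 17.52/54.92 = 0.3190
Lq = ρ²/(1−ρ) = 0.1018/0.6810 = 0.1494

Final: 0.1494


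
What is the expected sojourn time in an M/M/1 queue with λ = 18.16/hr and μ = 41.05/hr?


W = 1/(μ−λ) = 1/(41.05 − 18.16) = 1/22.89 = 0.04369 hr

Final: 0.04369 hr


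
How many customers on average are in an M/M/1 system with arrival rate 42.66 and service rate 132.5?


ρ = λ/μ = 42.66/132.5 = 0.3220
L = ρ/(1−ρ) = 0.3220/(1 − 0.3220) = 0.3220/0.6780 = 0.4748

Final: 0.4748


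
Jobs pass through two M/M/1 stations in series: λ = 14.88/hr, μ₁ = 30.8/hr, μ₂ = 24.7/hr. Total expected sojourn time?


Each node sees arrival rate λ = 14.88/hr (tandem ⇒ throughput preserved).
W₁ = 1/(μ₁−λ) = 1/(30.8−14.88) = 0.06281 hr
W₂ = 1/(μ₂−λ) = 1/(24.7−14.88) = 0.10183 hr
W_total = W₁ + W₂ = 0.06281 + 0.10183 = 0.16465 hr

Final: 0.16465 hr


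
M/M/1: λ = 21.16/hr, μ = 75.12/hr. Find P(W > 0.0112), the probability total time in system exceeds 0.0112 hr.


W ~ Exponential(μ−λ) for M/M/1.
μ − λ = 75.12 − 21.16 = 53.9600
P(W > t) = e^{−(μ−λ)t} = e^{−0.6044} = 0.546428

Final: 0.546428


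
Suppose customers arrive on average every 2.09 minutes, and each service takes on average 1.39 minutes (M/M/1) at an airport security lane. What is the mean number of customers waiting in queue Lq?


λ = 60/2.09 = 28.7081 /hr
μ = 60/1.39 = 43.1655 /hr
ρ = λ/μ = 28.7081/43.1655 = 0.6651
Lq = ρ²/(1−ρ) = 0.4423/0.3349 = 1.3206

Final: 1.3206


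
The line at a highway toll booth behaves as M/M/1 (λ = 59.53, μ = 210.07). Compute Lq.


ρ = 59.53/210.07 = 0.2834
Lq = ρ²/(1−ρ) = 0.08031/0.7166 = 0.1121

Final: 0.1121


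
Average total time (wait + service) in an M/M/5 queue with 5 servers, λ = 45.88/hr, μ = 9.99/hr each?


a = 4.5926; ρ = 0.9185; P₀ = 0.003850
Lq = P₀·a^c·ρ/(c!(1−ρ)²) = 9.06745
Wq = Lq/λ = 9.06745/45.88 = 0.19763 hr
W = Wq + 1/μ = 0.19763 + 0.10010 = 0.29773 hr

Final: 0.29773 hr


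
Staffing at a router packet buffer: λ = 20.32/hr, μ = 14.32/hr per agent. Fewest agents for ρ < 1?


Stability requires cμ > λ ⇔ c > λ/μ.
λ/μ = 20.32/14.32 = 1.4190
Minimum integer c = ⌊1.4190⌋ + 1 = 2
Check: 2·14.32 = 28.64 > 20.32, while 1·14.32 = 14.32 ≤ 20.32

Final: 2 servers


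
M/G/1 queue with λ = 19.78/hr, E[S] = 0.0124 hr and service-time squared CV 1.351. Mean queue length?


ρ = λ·E[S] = 19.78·0.0124 = 0.2453
Lq = ρ²(1+C_s²)/(2(1−ρ)) = 0.06016·(1+1.351)/(2·0.7547)
= 0.06016·2.3510/1.5095 = 0.09370

Final: 0.09370


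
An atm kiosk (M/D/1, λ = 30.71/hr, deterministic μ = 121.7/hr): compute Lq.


ρ = 30.71/121.7 = 0.2523
M/D/1: Lq = ρ²/(2(1−ρ)) = 0.06368/(2·0.7477) = 0.04258

Final: 0.04258


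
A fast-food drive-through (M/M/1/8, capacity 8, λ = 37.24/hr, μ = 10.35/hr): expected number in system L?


ρ = 37.24/10.35 = 3.5981
L = ρ[1 − (K+1)ρ^K + Kρ^(K+1)] / [(1−ρ)(1−ρ^(K+1))]
Numerator: 3.5981·(1 − 9·28090.183751 + 8·101070.380955) = 1999634.700298
Denominator: (-2.5981)·(-101069.380955) = 262585.087330
L = 1999634.700298/262585.087330 = 7.6152

Final: 7.6152


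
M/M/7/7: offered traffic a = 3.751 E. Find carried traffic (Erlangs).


B(7,3.751) = 0.050610 (Erlang-B)
Carried load = a(1 − B) = 3.751·(1 − 0.050610) = 3.751·0.949390 = 3.5612 E

Final: 3.5612 Erlangs


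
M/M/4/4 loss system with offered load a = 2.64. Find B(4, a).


B(c,a) = (a^c/c!) / Σ_{k=0}^{c} a^k/k!
a^4/4! = 2.023972
Σ terms (k=0..4): 1.00000 + 2.64000 + 3.48480 + 3.06662 + 2.02397 = 12.215396
B = 2.023972/12.215396 = 0.165690

Final: 0.165690


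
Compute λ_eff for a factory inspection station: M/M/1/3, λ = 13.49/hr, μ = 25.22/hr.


ρ = 0.5349; P_K = (1−ρ)ρ^3/(1−ρ^4) = 0.077525
λ_eff = λ(1 − P_K) = 13.49·(1 − 0.077525) = 13.49·0.922475 = 12.4442 /hr

Final: 12.4442 /hr


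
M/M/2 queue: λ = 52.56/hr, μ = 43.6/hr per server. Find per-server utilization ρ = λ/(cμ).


ρ = λ/(cμ) = 52.56/(2·43.6) = 52.56/87.20 = 0.6028

Final: 0.6028


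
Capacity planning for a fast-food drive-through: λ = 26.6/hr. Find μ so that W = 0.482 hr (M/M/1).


W = 1/(μ−λ) ⇒ μ − λ = 1/W = 1/0.482 = 2.0747
μ = λ + 1/W = 26.6 + 2.0747 = 28.6747 per hr

Final: 28.6747 /hr


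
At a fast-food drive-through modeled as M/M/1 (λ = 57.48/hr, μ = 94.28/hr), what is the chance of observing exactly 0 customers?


ρ = 57.48/94.28 = 0.6097
P_n = (1−ρ)·ρ^n = (1 − 0.6097)·0.6097^0 = 0.3903·1.000000 = 0.390327

Final: 0.390327


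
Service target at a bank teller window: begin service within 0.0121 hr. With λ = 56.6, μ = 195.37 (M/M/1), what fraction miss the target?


ρ = 56.6/195.37 = 0.2897
P(Wq > t) = ρ·e^{−(μ−λ)t} = 0.2897·e^{−1.6791}
= 0.2897·0.186539 = 0.054041

Final: 0.054041


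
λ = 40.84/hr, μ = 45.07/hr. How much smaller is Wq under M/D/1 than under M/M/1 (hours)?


ρ = 40.84/45.07 = 0.9061
Wq(M/M/1) = ρ/(μ−λ) = 0.9061/4.23 = 0.21422 hr
Wq(M/D/1) = ρ/(2(μ−λ)) = 0.10711 hr
Savings = 0.21422 − 0.10711 = 0.10711 hr

Final: 0.10711 hr


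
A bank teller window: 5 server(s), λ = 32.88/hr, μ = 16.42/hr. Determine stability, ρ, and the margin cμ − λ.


Total capacity cμ = 5·16.42 = 82.10/hr
ρ = λ/(cμ) = 32.88/82.10 = 0.4005
Stable ⇔ ρ < 1: YES
Spare capacity = cμ − λ = 82.10 − 32.88 = 49.22/hr

Final: ρ = 0.4005; stable; margin = 49.22/hr


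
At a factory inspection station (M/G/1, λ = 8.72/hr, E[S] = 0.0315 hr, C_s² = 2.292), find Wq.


ρ = λ·E[S] = 8.72·0.0315 = 0.2747
E[S²] = E[S]²(1+C_s²) = 0.0315²·(1+2.292) = 0.003266
Wq = λ·E[S²]/(2(1−ρ)) = 8.72·0.003266/(2·0.7253) = 0.01964 hr

Final: 0.01964 hr


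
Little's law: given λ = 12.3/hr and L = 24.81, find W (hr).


W = L/λ = 24.81/12.3 = 2.0171 hr

Final: 2.0171 hr


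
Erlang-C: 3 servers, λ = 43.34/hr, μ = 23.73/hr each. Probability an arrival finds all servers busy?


a = λ/μ = 1.8264; ρ = a/3 = 0.6088
P₀ = 0.141050 (from M/M/c formula)
C(c,a) = [a^c/(c!(1−ρ))]·P₀ = [6.09219/(6·0.3912)]·0.141050
= 2.59547·0.141050 = 0.366091

Final: 0.366091


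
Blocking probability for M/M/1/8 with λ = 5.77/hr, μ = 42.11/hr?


ρ = λ/μ = 5.77/42.11 = 0.1370
P_K = (1−ρ)ρ^K/(1−ρ^(K+1)) = (0.8630·0.0000001243)/(1 − 0.00000001703)
= 0.0000001072/1.000000 = 0.0000001072

Final: 0.0000001072


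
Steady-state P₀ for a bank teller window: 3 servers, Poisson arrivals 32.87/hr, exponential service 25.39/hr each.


a = λ/μ = 32.87/25.39 = 1.2946; ρ = a/c = 0.4315
Σ_{k=0}^{2} a^k/k! (terms k=0..2) = 1.00000 + 1.29460 + 0.83800 = 3.13260
Tail: a^3/(3!(1−ρ)) = 2.16976/(6·0.5685) = 0.63614
P₀ = 1/(3.13260 + 0.63614) = 1/3.76875 = 0.265340

Final: 0.265340


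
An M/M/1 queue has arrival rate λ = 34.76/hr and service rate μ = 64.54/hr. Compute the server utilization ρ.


ρ = λ/μ = 34.76/64.54 = 0.5386

Final: 0.5386


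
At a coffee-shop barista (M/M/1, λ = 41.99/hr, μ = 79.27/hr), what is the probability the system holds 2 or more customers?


ρ = 41.99/79.27 = 0.5297
P(N ≥ n) = ρ^n = 0.5297^2 = 0.280591

Final: 0.280591


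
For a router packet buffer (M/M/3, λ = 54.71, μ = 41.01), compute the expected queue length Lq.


a = λ/μ = 1.3341; ρ = a/3 = 0.4447
P₀ = 0.254031
Lq = P₀·a^c·ρ / (c!·(1−ρ)²) = 0.254031·2.37427·0.4447/(6·0.30837)
= 0.14496

Final: 0.14496


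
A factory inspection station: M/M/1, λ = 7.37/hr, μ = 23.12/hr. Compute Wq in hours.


ρ = 7.37/23.12 = 0.3188
Wq = ρ/(μ−λ) = 0.3188/(23.12 − 7.37) = 0.3188/15.75 = 0.02024 hr

Final: 0.02024 hr


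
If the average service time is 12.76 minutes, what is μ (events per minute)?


μ = 1/(service time) in consistent units.
1 minute = 1 min, so μ = 1/12.76 = 0.07837 per minute

Final: 0.07837 /min


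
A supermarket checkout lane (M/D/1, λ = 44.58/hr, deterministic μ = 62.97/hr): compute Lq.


ρ = 44.58/62.97 = 0.7080
M/D/1: Lq = ρ²/(2(1−ρ)) = 0.5012/(2·0.2920) = 0.85809

Final: 0.85809


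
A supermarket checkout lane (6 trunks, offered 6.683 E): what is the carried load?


B(6,6.683) = 0.311128 (Erlang-B)
Carried load = a(1 − B) = 6.683·(1 − 0.311128) = 6.683·0.688872 = 4.6037 E

Final: 4.6037 Erlangs


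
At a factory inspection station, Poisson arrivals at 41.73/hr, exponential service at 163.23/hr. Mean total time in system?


W = 1/(μ−λ) = 1/(163.23 − 41.73) = 1/121.50 = 0.008230 hr

Final: 0.008230 hr


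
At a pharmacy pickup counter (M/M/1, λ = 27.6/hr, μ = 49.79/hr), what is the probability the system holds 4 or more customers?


ρ = 27.6/49.79 = 0.5543
P(N ≥ n) = ρ^n = 0.5543^4 = 0.094421

Final: 0.094421


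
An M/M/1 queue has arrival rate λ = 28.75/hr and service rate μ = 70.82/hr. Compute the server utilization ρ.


ρ = λ/μ = 28.75/70.82 = 0.4060

Final: 0.4060


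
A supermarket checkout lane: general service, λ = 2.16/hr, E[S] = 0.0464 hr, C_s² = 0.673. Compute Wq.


ρ = λ·E[S] = 2.16·0.0464 = 0.1002
E[S²] = E[S]²(1+C_s²) = 0.0464²·(1+0.673) = 0.003602
Wq = λ·E[S²]/(2(1−ρ)) = 2.16·0.003602/(2·0.8998) = 0.004323 hr

Final: 0.004323 hr


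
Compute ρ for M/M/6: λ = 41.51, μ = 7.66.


ρ = λ/(cμ) = 41.51/(6·7.66) = 41.51/45.96 = 0.9032

Final: 0.9032


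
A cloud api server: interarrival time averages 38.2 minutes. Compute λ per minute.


λ = 1/(interarrival time) in consistent units.
1 minute = 1 min, so λ = 1/38.2 = 0.02618 per minute

Final: 0.02618 /min


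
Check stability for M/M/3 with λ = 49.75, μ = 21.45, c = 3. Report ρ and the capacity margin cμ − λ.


Total capacity cμ = 3·21.45 = 64.35/hr
ρ = λ/(cμ) = 49.75/64.35 = 0.7731
Stable ⇔ ρ < 1: YES
Spare capacity = cμ − λ = 64.35 − 49.75 = 14.60/hr

Final: ρ = 0.7731; stable; margin = 14.60/hr


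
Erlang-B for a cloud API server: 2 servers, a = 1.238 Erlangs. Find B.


B(c,a) = (a^c/c!) / Σ_{k=0}^{c} a^k/k!
a^2/2! = 0.766322
Σ terms (k=0..2): 1.00000 + 1.23800 + 0.76632 = 3.004322
B = 0.766322/3.004322 = 0.255073

Final: 0.255073


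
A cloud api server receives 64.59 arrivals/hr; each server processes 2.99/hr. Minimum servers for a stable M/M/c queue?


Stability requires cμ > λ ⇔ c > λ/μ.
λ/μ = 64.59/2.99 = 21.6020
Minimum integer c = ⌊21.6020⌋ + 1 = 22
Check: 22·2.99 = 65.78 > 64.59, while 21·2.99 = 62.79 ≤ 64.59

Final: 22 servers


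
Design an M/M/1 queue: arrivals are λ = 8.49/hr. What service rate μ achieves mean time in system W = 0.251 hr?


W = 1/(μ−λ) ⇒ μ − λ = 1/W = 1/0.251 = 3.9841
μ = λ + 1/W = 8.49 + 3.9841 = 12.4741 per hr

Final: 12.4741 /hr


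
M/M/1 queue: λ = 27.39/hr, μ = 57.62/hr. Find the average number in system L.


ρ = λ/μ = 27.39/57.62 = 0.4754
L = ρ/(1−ρ) = 0.4754/(1 − 0.4754) = 0.4754/0.5246 = 0.9061

Final: 0.9061


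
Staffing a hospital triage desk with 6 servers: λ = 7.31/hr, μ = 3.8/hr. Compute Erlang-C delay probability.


a = λ/μ = 1.9237; ρ = a/6 = 0.3206
P₀ = 0.145897 (from M/M/c formula)
C(c,a) = [a^c/(c!(1−ρ))]·P₀ = [50.67604/(720·0.6794)]·0.145897
= 0.10360·0.145897 = 0.015115

Final: 0.015115


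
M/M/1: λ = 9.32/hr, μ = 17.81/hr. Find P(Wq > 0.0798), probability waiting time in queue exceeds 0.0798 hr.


ρ = 9.32/17.81 = 0.5233
P(Wq > t) = ρ·e^{−(μ−λ)t} = 0.5233·e^{−0.6775}
= 0.5233·0.507884 = 0.265777

Final: 0.265777


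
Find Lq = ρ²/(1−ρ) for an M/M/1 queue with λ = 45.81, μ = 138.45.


ρ = 45.81/138.45 = 0.3309
Lq = ρ²/(1−ρ) = 0.1095/0.6691 = 0.1636

Final: 0.1636


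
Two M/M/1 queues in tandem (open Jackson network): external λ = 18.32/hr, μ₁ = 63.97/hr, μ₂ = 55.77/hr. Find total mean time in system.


Each node sees arrival rate λ = 18.32/hr (tandem ⇒ throughput preserved).
W₁ = 1/(μ₁−λ) = 1/(63.97−18.32) = 0.02191 hr
W₂ = 1/(μ₂−λ) = 1/(55.77−18.32) = 0.02670 hr
W_total = W₁ + W₂ = 0.02191 + 0.02670 = 0.04861 hr

Final: 0.04861 hr


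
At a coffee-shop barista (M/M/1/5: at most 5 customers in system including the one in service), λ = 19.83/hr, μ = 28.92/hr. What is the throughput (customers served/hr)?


ρ = 0.6857; P_K = (1−ρ)ρ^5/(1−ρ^6) = 0.053168
λ_eff = λ(1 − P_K) = 19.83·(1 − 0.053168) = 19.83·0.946832 = 18.7757 /hr

Final: 18.7757 /hr


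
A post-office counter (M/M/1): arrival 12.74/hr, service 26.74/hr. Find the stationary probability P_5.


ρ = 12.74/26.74 = 0.4764
P_n = (1−ρ)·ρ^n = (1 − 0.4764)·0.4764^5 = 0.5236·0.024549 = 0.012853

Final: 0.012853


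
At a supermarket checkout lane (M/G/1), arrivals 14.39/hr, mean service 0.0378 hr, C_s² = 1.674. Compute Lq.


ρ = λ·E[S] = 14.39·0.0378 = 0.5439
Lq = ρ²(1+C_s²)/(2(1−ρ)) = 0.2959·(1+1.674)/(2·0.4561)
= 0.2959·2.6740/0.9121 = 0.86739

Final: 0.86739


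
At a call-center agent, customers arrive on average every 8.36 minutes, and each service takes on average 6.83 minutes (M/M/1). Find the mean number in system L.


λ = 60/8.36 = 7.1770 /hr
μ = 60/6.83 = 8.7848 /hr
ρ = λ/μ = 7.1770/8.7848 = 0.8170
L = ρ/(1−ρ) = 0.8170/0.1830 = 4.4641

Final: 4.4641


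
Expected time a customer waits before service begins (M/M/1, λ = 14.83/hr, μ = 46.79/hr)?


ρ = 14.83/46.79 = 0.3169
Wq = ρ/(μ−λ) = 0.3169/(46.79 − 14.83) = 0.3169/31.96 = 0.009917 hr

Final: 0.009917 hr


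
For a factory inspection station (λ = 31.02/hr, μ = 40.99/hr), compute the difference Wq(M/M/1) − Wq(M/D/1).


ρ = 31.02/40.99 = 0.7568
Wq(M/M/1) = ρ/(μ−λ) = 0.7568/9.97 = 0.07590 hr
Wq(M/D/1) = ρ/(2(μ−λ)) = 0.03795 hr
Savings = 0.07590 − 0.03795 = 0.03795 hr

Final: 0.03795 hr


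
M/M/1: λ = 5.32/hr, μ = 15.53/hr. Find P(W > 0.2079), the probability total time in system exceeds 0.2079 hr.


W ~ Exponential(μ−λ) for M/M/1.
μ − λ = 15.53 − 5.32 = 10.2100
P(W > t) = e^{−(μ−λ)t} = e^{−2.1227} = 0.119713

Final: 0.119713


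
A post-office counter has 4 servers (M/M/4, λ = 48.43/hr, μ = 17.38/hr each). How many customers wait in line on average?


a = λ/μ = 2.7865; ρ = a/4 = 0.6966
P₀ = 0.051135
Lq = P₀·a^c·ρ / (c!·(1−ρ)²) = 0.051135·60.29187·0.6966/(24·0.09203)
= 0.97238

Final: 0.97238


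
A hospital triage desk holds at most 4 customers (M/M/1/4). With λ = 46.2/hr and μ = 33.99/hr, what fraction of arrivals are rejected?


ρ = λ/μ = 46.2/33.99 = 1.3592
P_K = (1−ρ)ρ^K/(1−ρ^(K+1)) = (-0.3592·3.413212)/(1 − 4.639317)
= -1.226105/-3.639317 = 0.336905

Final: 0.336905


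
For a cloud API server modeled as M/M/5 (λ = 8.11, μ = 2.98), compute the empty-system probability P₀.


a = λ/μ = 8.11/2.98 = 2.7215; ρ = a/c = 0.5443
Σ_{k=0}^{4} a^k/k! (terms k=0..4) = 1.00000 + 2.72148 + 3.70322 + 3.35941 + 2.28564 = 13.06974
Tail: a^5/(5!(1−ρ)) = 149.28733/(120·0.4557) = 2.72997
P₀ = 1/(13.06974 + 2.72997) = 1/15.79971 = 0.063292

Final: 0.063292


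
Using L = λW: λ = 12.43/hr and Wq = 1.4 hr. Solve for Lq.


Lq = λWq = 12.43·1.4 = 17.4020

Final: 17.4020


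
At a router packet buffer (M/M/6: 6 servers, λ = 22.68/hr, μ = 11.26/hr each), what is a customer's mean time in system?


a = 2.0142; ρ = 0.3357; P₀ = 0.133220
Lq = P₀·a^c·ρ/(c!(1−ρ)²) = 0.009399
Wq = Lq/λ = 0.009399/22.68 = 0.0004144 hr
W = Wq + 1/μ = 0.0004144 + 0.08881 = 0.08922 hr

Final: 0.08922 hr


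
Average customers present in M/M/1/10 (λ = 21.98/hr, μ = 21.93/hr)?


ρ = 21.98/21.93 = 1.0023
L = ρ[1 − (K+1)ρ^K + Kρ^(K+1)] / [(1−ρ)(1−ρ^(K+1))]
Numerator: 1.0023·(1 − 11·1.023035 + 10·1.025368) = 0.0002905
Denominator: (-0.002280)·(-0.025368) = 0.00005784
L = 0.0002905/0.00005784 = 5.0228

Final: 5.0228


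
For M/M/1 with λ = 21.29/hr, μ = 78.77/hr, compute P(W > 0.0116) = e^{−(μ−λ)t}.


W ~ Exponential(μ−λ) for M/M/1.
μ − λ = 78.77 − 21.29 = 57.4800
P(W > t) = e^{−(μ−λ)t} = e^{−0.6668} = 0.513365

Final: 0.513365


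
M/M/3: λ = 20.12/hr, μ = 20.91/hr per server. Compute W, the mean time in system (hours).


a = 0.9622; ρ = 0.3207; P₀ = 0.378251
Lq = P₀·a^c·ρ/(c!(1−ρ)²) = 0.03904
Wq = Lq/λ = 0.03904/20.12 = 0.001940 hr
W = Wq + 1/μ = 0.001940 + 0.04782 = 0.04976 hr

Final: 0.04976 hr


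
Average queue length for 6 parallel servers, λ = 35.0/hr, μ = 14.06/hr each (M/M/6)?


a = λ/μ = 2.4893; ρ = a/6 = 0.4149
P₀ = 0.082507
Lq = P₀·a^c·ρ / (c!·(1−ρ)²) = 0.082507·237.95583·0.4149/(720·0.34236)
= 0.03305

Final: 0.03305


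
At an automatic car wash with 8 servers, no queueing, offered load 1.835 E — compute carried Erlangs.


B(8,1.835) = 0.0005090 (Erlang-B)
Carried load = a(1 − B) = 1.835·(1 − 0.0005090) = 1.835·0.999491 = 1.8341 E

Final: 1.8341 Erlangs


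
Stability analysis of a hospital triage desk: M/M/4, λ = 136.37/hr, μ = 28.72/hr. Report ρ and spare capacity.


Total capacity cμ = 4·28.72 = 114.88/hr
ρ = λ/(cμ) = 136.37/114.88 = 1.1871
Stable ⇔ ρ < 1: NO
Spare capacity = cμ − λ = 114.88 − 136.37 = -21.49/hr

Final: ρ = 1.1871; unstable; margin = -21.49/hr


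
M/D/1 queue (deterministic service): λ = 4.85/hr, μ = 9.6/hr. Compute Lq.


ρ = 4.85/9.6 = 0.5052
M/D/1: Lq = ρ²/(2(1−ρ)) = 0.2552/(2·0.4948) = 0.25792

Final: 0.25792


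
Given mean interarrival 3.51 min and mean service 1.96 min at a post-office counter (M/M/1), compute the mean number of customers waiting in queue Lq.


λ = 60/3.51 = 17.0940 /hr
μ = 60/1.96 = 30.6122 /hr
ρ = λ/μ = 17.0940/30.6122 = 0.5584
Lq = ρ²/(1−ρ) = 0.3118/0.4416 = 0.7061

Final: 0.7061


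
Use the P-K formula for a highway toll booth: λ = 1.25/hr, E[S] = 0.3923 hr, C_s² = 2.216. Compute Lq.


ρ = λ·E[S] = 1.25·0.3923 = 0.4904
Lq = ρ²(1+C_s²)/(2(1−ρ)) = 0.2405·(1+2.216)/(2·0.5096)
= 0.2405·3.2160/1.0192 = 0.75874

Final: 0.75874


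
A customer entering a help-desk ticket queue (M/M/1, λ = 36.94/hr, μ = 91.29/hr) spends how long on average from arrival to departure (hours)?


W = 1/(μ−λ) = 1/(91.29 − 36.94) = 1/54.35 = 0.01840 hr

Final: 0.01840 hr


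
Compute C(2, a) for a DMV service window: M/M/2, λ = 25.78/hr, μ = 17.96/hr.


a = λ/μ = 1.4354; ρ = a/2 = 0.7177
P₀ = 0.164344 (from M/M/c formula)
C(c,a) = [a^c/(c!(1−ρ))]·P₀ = [2.06041/(2·0.2823)]·0.164344
= 3.64940·0.164344 = 0.599756

Final: 0.599756


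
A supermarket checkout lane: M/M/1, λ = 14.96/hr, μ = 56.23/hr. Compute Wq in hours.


ρ = 14.96/56.23 = 0.2661
Wq = ρ/(μ−λ) = 0.2661/(56.23 − 14.96) = 0.2661/41.27 = 0.006447 hr

Final: 0.006447 hr


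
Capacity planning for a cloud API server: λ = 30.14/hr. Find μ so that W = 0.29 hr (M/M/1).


W = 1/(μ−λ) ⇒ μ − λ = 1/W = 1/0.29 = 3.4483
μ = λ + 1/W = 30.14 + 3.4483 = 33.5883 per hr

Final: 33.5883 /hr


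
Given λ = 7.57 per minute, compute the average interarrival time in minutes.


Mean interarrival time = 1/λ = 1/7.57 minute = 0.13210 minute
In minutes: 0.13210 × 1 = 0.1321 min

Final: 0.1321 min


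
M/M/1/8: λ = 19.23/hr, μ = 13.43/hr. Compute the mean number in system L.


ρ = 19.23/13.43 = 1.4319
L = ρ[1 − (K+1)ρ^K + Kρ^(K+1)] / [(1−ρ)(1−ρ^(K+1))]
Numerator: 1.4319·(1 − 9·17.669578 + 8·25.300520) = 63.543421
Denominator: (-0.4319)·(-24.300520) = 10.494640
L = 63.543421/10.494640 = 6.0548

Final: 6.0548


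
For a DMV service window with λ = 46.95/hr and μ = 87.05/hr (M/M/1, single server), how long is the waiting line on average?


ρ = 46.95/87.05 = 0.5393
Lq = ρ²/(1−ρ) = 0.2909/0.4607 = 0.6315

Final: 0.6315


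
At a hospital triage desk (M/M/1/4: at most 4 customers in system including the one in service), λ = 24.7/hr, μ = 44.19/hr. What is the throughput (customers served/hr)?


ρ = 0.5589; P_K = (1−ρ)ρ^4/(1−ρ^5) = 0.045535
λ_eff = λ(1 − P_K) = 24.7·(1 − 0.045535) = 24.7·0.954465 = 23.5753 /hr

Final: 23.5753 /hr


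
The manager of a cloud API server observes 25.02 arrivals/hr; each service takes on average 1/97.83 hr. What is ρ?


ρ = λ/μ = 25.02/97.83 = 0.2557

Final: 0.2557


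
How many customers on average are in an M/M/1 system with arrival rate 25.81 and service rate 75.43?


ρ = λ/μ = 25.81/75.43 = 0.3422
L = ρ/(1−ρ) = 0.3422/(1 − 0.3422) = 0.3422/0.6578 = 0.5202

Final: 0.5202


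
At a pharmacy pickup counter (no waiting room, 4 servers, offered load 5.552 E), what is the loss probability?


B(c,a) = (a^c/c!) / Σ_{k=0}^{c} a^k/k!
a^4/4! = 39.590099
Σ terms (k=0..4): 1.00000 + 5.55200 + 15.41235 + 28.52313 + 39.59010 = 90.077577
B = 39.590099/90.077577 = 0.439511

Final: 0.439511


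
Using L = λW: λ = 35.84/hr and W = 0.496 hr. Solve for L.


L = λW = 35.84·0.496 = 17.7766

Final: 17.7766


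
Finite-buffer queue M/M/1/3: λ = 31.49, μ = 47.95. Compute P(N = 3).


ρ = λ/μ = 31.49/47.95 = 0.6567
P_K = (1−ρ)ρ^K/(1−ρ^(K+1)) = (0.3433·0.283238)/(1 − 0.186010)
= 0.097228/0.813990 = 0.119447

Final: 0.119447


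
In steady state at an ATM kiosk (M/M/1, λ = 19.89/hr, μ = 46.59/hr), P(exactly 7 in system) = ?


ρ = 19.89/46.59 = 0.4269
P_n = (1−ρ)·ρ^n = (1 − 0.4269)·0.4269^7 = 0.5731·0.002585 = 0.001481

Final: 0.001481


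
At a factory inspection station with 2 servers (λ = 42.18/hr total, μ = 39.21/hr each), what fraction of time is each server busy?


ρ = λ/(cμ) = 42.18/(2·39.21) = 42.18/78.42 = 0.5379

Final: 0.5379


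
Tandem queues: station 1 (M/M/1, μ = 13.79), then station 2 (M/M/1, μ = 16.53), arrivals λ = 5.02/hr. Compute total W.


Each node sees arrival rate λ = 5.02/hr (tandem ⇒ throughput preserved).
W₁ = 1/(μ₁−λ) = 1/(13.79−5.02) = 0.11403 hr
W₂ = 1/(μ₂−λ) = 1/(16.53−5.02) = 0.08688 hr
W_total = W₁ + W₂ = 0.11403 + 0.08688 = 0.20091 hr

Final: 0.20091 hr


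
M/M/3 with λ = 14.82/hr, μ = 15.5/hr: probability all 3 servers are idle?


a = λ/μ = 14.82/15.5 = 0.9561; ρ = a/c = 0.3187
Σ_{k=0}^{2} a^k/k! (terms k=0..2) = 1.00000 + 0.95613 + 0.45709 = 2.41322
Tail: a^3/(3!(1−ρ)) = 0.87408/(6·0.6813) = 0.21383
P₀ = 1/(2.41322 + 0.21383) = 1/2.62705 = 0.380655

Final: 0.380655


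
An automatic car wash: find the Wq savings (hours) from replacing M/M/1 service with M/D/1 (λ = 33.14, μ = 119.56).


ρ = 33.14/119.56 = 0.2772
Wq(M/M/1) = ρ/(μ−λ) = 0.2772/86.42 = 0.003207 hr
Wq(M/D/1) = ρ/(2(μ−λ)) = 0.001604 hr
Savings = 0.003207 − 0.001604 = 0.001604 hr

Final: 0.001604 hr


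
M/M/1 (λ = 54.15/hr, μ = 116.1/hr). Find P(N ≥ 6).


ρ = 54.15/116.1 = 0.4664
P(N ≥ n) = ρ^n = 0.4664^6 = 0.010294

Final: 0.010294


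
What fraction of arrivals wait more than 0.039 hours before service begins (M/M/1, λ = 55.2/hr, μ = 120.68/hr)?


ρ = 55.2/120.68 = 0.4574
P(Wq > t) = ρ·e^{−(μ−λ)t} = 0.4574·e^{−2.5537}
= 0.4574·0.077792 = 0.035583

Final: 0.035583


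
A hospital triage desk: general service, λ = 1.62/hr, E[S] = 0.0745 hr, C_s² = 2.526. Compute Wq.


ρ = λ·E[S] = 1.62·0.0745 = 0.1207
E[S²] = E[S]²(1+C_s²) = 0.0745²·(1+2.526) = 0.019570
Wq = λ·E[S²]/(2(1−ρ)) = 1.62·0.019570/(2·0.8793) = 0.01803 hr

Final: 0.01803 hr


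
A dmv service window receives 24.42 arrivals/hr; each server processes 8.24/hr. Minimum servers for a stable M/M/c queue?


Stability requires cμ > λ ⇔ c > λ/μ.
λ/μ = 24.42/8.24 = 2.9636
Minimum integer c = ⌊2.9636⌋ + 1 = 3
Check: 3·8.24 = 24.72 > 24.42, while 2·8.24 = 16.48 ≤ 24.42

Final: 3 servers


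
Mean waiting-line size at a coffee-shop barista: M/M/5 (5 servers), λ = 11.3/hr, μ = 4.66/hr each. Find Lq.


a = λ/μ = 2.4249; ρ = a/5 = 0.4850
P₀ = 0.086665
Lq = P₀·a^c·ρ / (c!·(1−ρ)²) = 0.086665·83.84219·0.4850/(120·0.26525)
= 0.11071

Final: 0.11071


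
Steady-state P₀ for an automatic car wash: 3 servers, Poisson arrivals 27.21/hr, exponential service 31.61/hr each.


a = λ/μ = 27.21/31.61 = 0.8608; ρ = a/c = 0.2869
Σ_{k=0}^{2} a^k/k! (terms k=0..2) = 1.00000 + 0.86080 + 0.37049 = 2.23129
Tail: a^3/(3!(1−ρ)) = 0.63784/(6·0.7131) = 0.14908
P₀ = 1/(2.23129 + 0.14908) = 1/2.38038 = 0.420101

Final: 0.420101


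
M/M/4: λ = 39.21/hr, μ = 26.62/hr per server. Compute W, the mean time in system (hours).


a = 1.4730; ρ = 0.3682; P₀ = 0.227231
Lq = P₀·a^c·ρ/(c!(1−ρ)²) = 0.04112
Wq = Lq/λ = 0.04112/39.21 = 0.001049 hr
W = Wq + 1/μ = 0.001049 + 0.03757 = 0.03861 hr

Final: 0.03861 hr


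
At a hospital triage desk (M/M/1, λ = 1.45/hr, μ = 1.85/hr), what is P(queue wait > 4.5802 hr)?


ρ = 1.45/1.85 = 0.7838
P(Wq > t) = ρ·e^{−(μ−λ)t} = 0.7838·e^{−1.8321}
= 0.7838·0.160080 = 0.125468

Final: 0.125468


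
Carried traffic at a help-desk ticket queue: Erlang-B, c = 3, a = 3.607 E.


B(3,3.607) = 0.413097 (Erlang-B)
Carried load = a(1 − B) = 3.607·(1 − 0.413097) = 3.607·0.586903 = 2.1170 E

Final: 2.1170 Erlangs


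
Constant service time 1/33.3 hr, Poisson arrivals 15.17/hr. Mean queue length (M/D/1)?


ρ = 15.17/33.3 = 0.4556
M/D/1: Lq = ρ²/(2(1−ρ)) = 0.2075/(2·0.5444) = 0.19059

Final: 0.19059


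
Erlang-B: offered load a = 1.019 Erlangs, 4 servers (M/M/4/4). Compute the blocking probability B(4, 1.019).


B(c,a) = (a^c/c!) / Σ_{k=0}^{c} a^k/k!
a^4/4! = 0.044925
Σ terms (k=0..4): 1.00000 + 1.01900 + 0.51918 + 0.17635 + 0.04492 = 2.759454
B = 0.044925/2.759454 = 0.016280

Final: 0.016280
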